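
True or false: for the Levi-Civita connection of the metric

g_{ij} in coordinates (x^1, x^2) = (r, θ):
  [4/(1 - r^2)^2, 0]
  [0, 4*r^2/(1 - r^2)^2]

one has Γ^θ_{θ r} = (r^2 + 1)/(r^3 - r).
Γ^θ_{θ r} = (1/2) g^{θθ} (∂_θ g_{θr} + ∂_r g_{θθ} - ∂_θ g_{θr}) = (1/2)((1 - r^2)^2/(4*r^2))((0) + (-8*(r^3 + r)/(r^2 - 1)^3) - (0)) = (-r^2 - 1)/(r^3 - r)
This differs from the proposed value (r^2 + 1)/(r^3 - r).
False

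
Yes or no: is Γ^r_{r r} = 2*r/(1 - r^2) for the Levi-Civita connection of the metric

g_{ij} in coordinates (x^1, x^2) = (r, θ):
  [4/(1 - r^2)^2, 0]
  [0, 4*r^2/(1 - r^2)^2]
Γ^r_{r r} = (1/2) g^{rr} (∂_r g_{rr} + ∂_r g_{rr} - ∂_r g_{rr}) = (1/2)((1 - r^2)^2/4)((16*r/(1 - r^2)^3) + (16*r/(1 - r^2)^3) - (16*r/(1 - r^2)^3)) = 2*r/(1 - r^2)
This equals the proposed value 2*r/(1 - r^2).
Yes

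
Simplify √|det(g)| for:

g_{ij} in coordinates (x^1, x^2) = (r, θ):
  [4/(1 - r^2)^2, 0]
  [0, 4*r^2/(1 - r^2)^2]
det(g) = 16*r^2/(1 - r^2)^4
√|det(g)| = 4*r/(r^2 - 1)^2
Volume element: dV = 4*r/(r^2 - 1)^2 dr dθ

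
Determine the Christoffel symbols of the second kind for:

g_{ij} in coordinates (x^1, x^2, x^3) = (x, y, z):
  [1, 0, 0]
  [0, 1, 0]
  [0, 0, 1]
Using Γ^k_{ij} = (1/2) g^{km} (∂_i g_{mj} + ∂_j g_{mi} - ∂_m g_{ij}); the metric is diagonal, so only the m = k term contributes.
Every metric component is constant, so all ∂_m g_{ij} = 0 and every Christoffel symbol vanishes.
All Christoffel symbols are zero.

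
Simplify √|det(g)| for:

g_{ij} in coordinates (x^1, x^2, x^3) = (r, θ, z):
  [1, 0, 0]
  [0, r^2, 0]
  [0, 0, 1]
det(g) = r^2
√|det(g)| = r
Volume element: dV = r dr dθ dz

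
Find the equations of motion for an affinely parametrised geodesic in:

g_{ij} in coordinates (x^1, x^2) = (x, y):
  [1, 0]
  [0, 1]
Geodesic equation: d^2x^k/dλ^2 + Γ^k_{ij} (dx^i/dλ)(dx^j/dλ) = 0.
All Christoffel symbols vanish, so the geodesics are straight lines:
d^2x/dλ^2 = 0
d^2y/dλ^2 = 0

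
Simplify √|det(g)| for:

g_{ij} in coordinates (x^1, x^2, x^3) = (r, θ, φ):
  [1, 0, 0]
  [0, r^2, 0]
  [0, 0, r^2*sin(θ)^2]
det(g) = r^4*sin(θ)^2
√|det(g)| = r^2*sin(θ) (taking 0 < θ < π so that |sin(θ)| = sin(θ))
Volume element: dV = r^2*sin(θ) dr dθ dφ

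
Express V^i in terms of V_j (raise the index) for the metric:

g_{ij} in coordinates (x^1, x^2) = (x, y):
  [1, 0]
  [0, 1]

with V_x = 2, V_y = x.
Inverse metric (diagonal): g^{xx} = 1, g^{yy} = 1
V^i = g^{ij} V_j:
V^x = (1)(2) + (0)(x) = 2
V^y = (0)(2) + (1)(x) = x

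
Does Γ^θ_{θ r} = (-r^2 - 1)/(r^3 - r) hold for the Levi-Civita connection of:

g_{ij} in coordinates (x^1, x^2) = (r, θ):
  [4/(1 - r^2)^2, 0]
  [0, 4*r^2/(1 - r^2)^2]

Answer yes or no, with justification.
Γ^θ_{θ r} = (1/2) g^{θθ} (∂_θ g_{θr} + ∂_r g_{θθ} - ∂_θ g_{θr}) = (1/2)((1 - r^2)^2/(4*r^2))((0) + (-8*(r^3 + r)/(r^2 - 1)^3) - (0)) = (-r^2 - 1)/(r^3 - r)
This equals the proposed value (-r^2 - 1)/(r^3 - r).
Yes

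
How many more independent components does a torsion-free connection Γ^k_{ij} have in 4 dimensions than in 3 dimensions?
Independent components in n dimensions: n × n(n+1)/2 = n^2(n+1)/2.
4D: 4 × 10 = 40
3D: 3 × 6 = 18
Difference = 40 - 18 = 22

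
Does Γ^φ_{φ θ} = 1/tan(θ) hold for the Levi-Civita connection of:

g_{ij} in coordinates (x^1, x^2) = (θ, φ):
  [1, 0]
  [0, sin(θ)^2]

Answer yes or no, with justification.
Γ^φ_{φ θ} = (1/2) g^{φφ} (∂_φ g_{φθ} + ∂_θ g_{φφ} - ∂_φ g_{φθ}) = (1/2)(1/sin(θ)^2)((0) + (sin(2*θ)) - (0)) = 1/tan(θ)
This equals the proposed value 1/tan(θ).
Yes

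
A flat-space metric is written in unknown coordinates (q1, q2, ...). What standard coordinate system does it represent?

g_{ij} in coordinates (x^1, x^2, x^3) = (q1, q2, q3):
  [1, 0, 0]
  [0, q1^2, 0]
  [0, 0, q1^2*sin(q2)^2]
The line element ds^2 = dq1^2 + q1^2 dq2^2 + q1^2 sin(q2)^2 dq3^2 is dr^2 + r^2 dθ^2 + r^2 sin(θ)^2 dφ^2 with q1 = r, q2 = θ, q3 = φ.
spherical coordinates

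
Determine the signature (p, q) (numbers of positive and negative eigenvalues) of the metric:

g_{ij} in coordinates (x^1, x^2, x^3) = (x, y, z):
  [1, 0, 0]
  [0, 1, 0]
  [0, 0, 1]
The metric is diagonal, so its eigenvalues are the diagonal entries: 1, 1, 1 (at a generic point, where coordinate-dependent entries are positive).
3 positive, 0 negative.
(3, 0) - Riemannian (positive definite)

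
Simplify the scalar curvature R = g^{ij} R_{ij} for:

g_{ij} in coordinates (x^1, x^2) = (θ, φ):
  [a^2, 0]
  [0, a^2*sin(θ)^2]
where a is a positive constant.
Non-zero Christoffel symbols (Γ^k_{ij} = Γ^k_{ji}):
Γ^θ_{φ φ} = -sin(2*θ)/2
Γ^φ_{θ φ} = 1/tan(θ)
Ricci tensor (R_{ij} = R^k_{ikj}): R_{θθ} = 1, R_{θφ} = 0, R_{φφ} = sin(θ)^2
Inverse metric: g^{θθ} = 1/a^2, g^{φφ} = 1/(a^2*sin(θ)^2)
R = g^{ij} R_{ij} = (1/a^2)(1) + (1/(a^2*sin(θ)^2))(sin(θ)^2) = 2/a^2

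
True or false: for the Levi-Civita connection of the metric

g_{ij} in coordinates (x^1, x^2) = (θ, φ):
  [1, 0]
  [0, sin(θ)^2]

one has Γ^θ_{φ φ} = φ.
Γ^θ_{φ φ} = (1/2) g^{θθ} (∂_φ g_{θφ} + ∂_φ g_{θφ} - ∂_θ g_{φφ}) = (1/2)(1)((0) + (0) - (sin(2*θ))) = -sin(2*θ)/2
This differs from the proposed value φ.
False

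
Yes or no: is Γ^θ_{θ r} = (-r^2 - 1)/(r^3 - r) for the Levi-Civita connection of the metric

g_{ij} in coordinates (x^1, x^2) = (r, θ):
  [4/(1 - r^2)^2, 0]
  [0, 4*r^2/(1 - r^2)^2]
Γ^θ_{θ r} = (1/2) g^{θθ} (∂_θ g_{θr} + ∂_r g_{θθ} - ∂_θ g_{θr}) = (1/2)((1 - r^2)^2/(4*r^2))((0) + (-8*(r^3 + r)/(r^2 - 1)^3) - (0)) = (-r^2 - 1)/(r^3 - r)
This equals the proposed value (-r^2 - 1)/(r^3 - r).
Yes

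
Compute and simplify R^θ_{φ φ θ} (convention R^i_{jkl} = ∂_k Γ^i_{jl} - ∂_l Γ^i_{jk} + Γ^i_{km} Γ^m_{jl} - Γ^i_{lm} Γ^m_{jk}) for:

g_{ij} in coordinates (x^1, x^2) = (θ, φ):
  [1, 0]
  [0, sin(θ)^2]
Non-zero Christoffel symbols (Γ^k_{ij} = Γ^k_{ji}):
Γ^θ_{φ φ} = -sin(2*θ)/2
Γ^φ_{θ φ} = 1/tan(θ)
R^θ_{φ φ θ} = ∂_φ Γ^θ_{φ θ} - ∂_θ Γ^θ_{φ φ} + Γ^θ_{φ m} Γ^m_{φ θ} - Γ^θ_{θ m} Γ^m_{φ φ}
  = (0) - (-cos(2*θ)) + (-cos(θ)^2) - (0) = -sin(θ)^2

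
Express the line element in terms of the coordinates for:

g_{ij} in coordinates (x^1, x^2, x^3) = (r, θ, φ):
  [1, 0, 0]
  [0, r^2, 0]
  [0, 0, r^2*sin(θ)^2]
ds^2 = g_{ij} dx^i dx^j; only the non-zero components contribute.
ds^2 = dr^2 + r^2 dθ^2 + r^2*sin(θ)^2 dφ^2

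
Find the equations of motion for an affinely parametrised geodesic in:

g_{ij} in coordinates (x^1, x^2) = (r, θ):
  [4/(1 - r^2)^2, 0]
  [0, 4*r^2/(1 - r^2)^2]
Geodesic equation: d^2x^k/dλ^2 + Γ^k_{ij} (dx^i/dλ)(dx^j/dλ) = 0.
Non-zero Christoffel symbols:
Γ^r_{r r} = 2*r/(1 - r^2)
Γ^r_{θ θ} = (r^3 + r)/(r^2 - 1)
Γ^θ_{r θ} = (-r^2 - 1)/(r^3 - r)
Substituting (the symmetric pair Γ^k_{ij}, Γ^k_{ji} combines into a factor 2):
d^2r/dλ^2 + (2*r/(1 - r^2)) (dr/dλ)^2 + ((r^3 + r)/(r^2 - 1)) (dθ/dλ)^2 = 0
d^2θ/dλ^2 + ((-2*r^2 - 2)/(r^3 - r)) (dr/dλ)(dθ/dλ) = 0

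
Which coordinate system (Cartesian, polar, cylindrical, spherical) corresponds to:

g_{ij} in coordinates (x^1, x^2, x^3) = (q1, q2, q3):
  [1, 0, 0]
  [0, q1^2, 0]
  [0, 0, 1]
The line element ds^2 = dq1^2 + q1^2 dq2^2 + dq3^2 is dr^2 + r^2 dθ^2 + dz^2 with q1 = r, q2 = θ, q3 = z.
cylindrical coordinates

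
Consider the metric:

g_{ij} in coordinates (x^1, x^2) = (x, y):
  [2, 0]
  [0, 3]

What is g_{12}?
With x^1 = x, x^2 = y, g_{12} = g_{xy} is the row-1, column-2 entry of the matrix.
g_{12} = 0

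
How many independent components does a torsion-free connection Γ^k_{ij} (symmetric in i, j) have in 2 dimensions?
Γ^k_{ij} has n choices for the upper index and n(n+1)/2 independent symmetric lower index pairs.
Total = 2 × 2×3/2 = 2 × 3 = 6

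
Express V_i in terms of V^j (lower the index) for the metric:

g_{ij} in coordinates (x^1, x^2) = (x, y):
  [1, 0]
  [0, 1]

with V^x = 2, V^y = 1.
V_i = g_{ij} V^j:
V_x = (1)(2) + (0)(1) = 2
V_y = (0)(2) + (1)(1) = 1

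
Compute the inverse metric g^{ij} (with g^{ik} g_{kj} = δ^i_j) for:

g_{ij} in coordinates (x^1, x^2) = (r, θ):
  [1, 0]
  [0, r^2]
The metric is diagonal, so g^{ij} is diagonal with entries 1/g_{ii}: diag(1, 1/(r^2)).
g^{ij}:
  [1, 0]
  [0, 1/r^2]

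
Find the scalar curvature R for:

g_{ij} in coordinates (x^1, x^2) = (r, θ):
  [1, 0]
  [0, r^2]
Non-zero Christoffel symbols (Γ^k_{ij} = Γ^k_{ji}):
Γ^r_{θ θ} = -r
Γ^θ_{r θ} = 1/r
Ricci tensor (R_{ij} = R^k_{ikj}): R_{rr} = 0, R_{rθ} = 0, R_{θθ} = 0
Inverse metric: g^{rr} = 1, g^{θθ} = 1/r^2
R = g^{ij} R_{ij} = (1)(0) + (1/r^2)(0) = 0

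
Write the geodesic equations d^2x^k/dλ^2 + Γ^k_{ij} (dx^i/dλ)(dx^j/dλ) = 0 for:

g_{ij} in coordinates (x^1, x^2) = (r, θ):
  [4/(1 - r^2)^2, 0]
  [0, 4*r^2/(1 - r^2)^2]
Geodesic equation: d^2x^k/dλ^2 + Γ^k_{ij} (dx^i/dλ)(dx^j/dλ) = 0.
Non-zero Christoffel symbols:
Γ^r_{r r} = 2*r/(1 - r^2)
Γ^r_{θ θ} = (r^3 + r)/(r^2 - 1)
Γ^θ_{r θ} = (-r^2 - 1)/(r^3 - r)
Substituting (the symmetric pair Γ^k_{ij}, Γ^k_{ji} combines into a factor 2):
d^2r/dλ^2 + (2*r/(1 - r^2)) (dr/dλ)^2 + ((r^3 + r)/(r^2 - 1)) (dθ/dλ)^2 = 0
d^2θ/dλ^2 + ((-2*r^2 - 2)/(r^3 - r)) (dr/dλ)(dθ/dλ) = 0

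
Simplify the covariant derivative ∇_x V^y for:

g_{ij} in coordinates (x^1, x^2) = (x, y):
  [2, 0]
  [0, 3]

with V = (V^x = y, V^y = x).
All Christoffel symbols are zero.
∇_x V^y = ∂_x V^y + Γ^y_{x j} V^j
  = (1) + (0)(y) + (0)(x)
  = 1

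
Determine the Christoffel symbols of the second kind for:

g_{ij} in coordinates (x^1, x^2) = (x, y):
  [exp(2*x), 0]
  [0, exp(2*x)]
Using Γ^k_{ij} = (1/2) g^{km} (∂_i g_{mj} + ∂_j g_{mi} - ∂_m g_{ij}); the metric is diagonal, so only the m = k term contributes.
Non-zero symbols (using the symmetry Γ^k_{ij} = Γ^k_{ji}):
Γ^x_{x x} = (1/2) g^{xx} (∂_x g_{xx} + ∂_x g_{xx} - ∂_x g_{xx}) = (1/2)(exp(-2*x))((2*exp(2*x)) + (2*exp(2*x)) - (2*exp(2*x))) = 1
Γ^x_{y y} = (1/2) g^{xx} (∂_y g_{xy} + ∂_y g_{xy} - ∂_x g_{yy}) = (1/2)(exp(-2*x))((0) + (0) - (2*exp(2*x))) = -1
Γ^y_{x y} = (1/2) g^{yy} (∂_x g_{yy} + ∂_y g_{yx} - ∂_y g_{xy}) = (1/2)(exp(-2*x))((2*exp(2*x)) + (0) - (0)) = 1
All other Christoffel symbols are zero.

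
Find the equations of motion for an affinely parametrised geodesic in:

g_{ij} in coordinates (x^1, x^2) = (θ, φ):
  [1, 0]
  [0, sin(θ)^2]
Geodesic equation: d^2x^k/dλ^2 + Γ^k_{ij} (dx^i/dλ)(dx^j/dλ) = 0.
Non-zero Christoffel symbols:
Γ^θ_{φ φ} = -sin(2*θ)/2
Γ^φ_{θ φ} = 1/tan(θ)
Substituting (the symmetric pair Γ^k_{ij}, Γ^k_{ji} combines into a factor 2):
d^2θ/dλ^2 - (sin(2*θ)/2) (dφ/dλ)^2 = 0
d^2φ/dλ^2 + (2/tan(θ)) (dθ/dλ)(dφ/dλ) = 0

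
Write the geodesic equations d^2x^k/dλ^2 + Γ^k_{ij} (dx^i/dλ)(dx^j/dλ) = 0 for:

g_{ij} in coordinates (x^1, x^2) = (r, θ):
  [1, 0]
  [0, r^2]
Geodesic equation: d^2x^k/dλ^2 + Γ^k_{ij} (dx^i/dλ)(dx^j/dλ) = 0.
Non-zero Christoffel symbols:
Γ^r_{θ θ} = -r
Γ^θ_{r θ} = 1/r
Substituting (the symmetric pair Γ^k_{ij}, Γ^k_{ji} combines into a factor 2):
d^2r/dλ^2 - r (dθ/dλ)^2 = 0
d^2θ/dλ^2 + (2/r) (dr/dλ)(dθ/dλ) = 0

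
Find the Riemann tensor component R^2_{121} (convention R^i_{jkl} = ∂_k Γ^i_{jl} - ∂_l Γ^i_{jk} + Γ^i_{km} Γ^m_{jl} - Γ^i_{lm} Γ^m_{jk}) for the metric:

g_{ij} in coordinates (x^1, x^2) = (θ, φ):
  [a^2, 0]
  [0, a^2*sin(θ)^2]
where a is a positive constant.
Non-zero Christoffel symbols (Γ^k_{ij} = Γ^k_{ji}):
Γ^θ_{φ φ} = -sin(2*θ)/2
Γ^φ_{θ φ} = 1/tan(θ)
R^φ_{θ φ θ} = ∂_φ Γ^φ_{θ θ} - ∂_θ Γ^φ_{θ φ} + Γ^φ_{φ m} Γ^m_{θ θ} - Γ^φ_{θ m} Γ^m_{θ φ}
  = (0) - (-1/sin(θ)^2) + (0) - (1/tan(θ)^2) = 1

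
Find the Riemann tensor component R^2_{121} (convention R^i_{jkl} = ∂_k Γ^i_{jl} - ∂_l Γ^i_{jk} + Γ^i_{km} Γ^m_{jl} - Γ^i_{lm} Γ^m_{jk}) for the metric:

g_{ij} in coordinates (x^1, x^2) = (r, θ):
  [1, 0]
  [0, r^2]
Non-zero Christoffel symbols (Γ^k_{ij} = Γ^k_{ji}):
Γ^r_{θ θ} = -r
Γ^θ_{r θ} = 1/r
R^θ_{r θ r} = ∂_θ Γ^θ_{r r} - ∂_r Γ^θ_{r θ} + Γ^θ_{θ m} Γ^m_{r r} - Γ^θ_{r m} Γ^m_{r θ}
  = (0) - (-1/r^2) + (0) - (1/r^2) = 0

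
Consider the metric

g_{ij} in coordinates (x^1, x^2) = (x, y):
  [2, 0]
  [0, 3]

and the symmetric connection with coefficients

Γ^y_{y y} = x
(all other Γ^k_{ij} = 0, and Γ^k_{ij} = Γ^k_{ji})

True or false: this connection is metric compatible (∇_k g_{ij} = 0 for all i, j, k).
Using ∇_k g_{ij} = ∂_k g_{ij} - Γ^m_{ki} g_{mj} - Γ^m_{kj} g_{im}:
∇_y g_{yy} = (0) - (3*x) - (3*x) = -6*x ≠ 0
So the connection is not metric compatible (it is not the Levi-Civita connection).
False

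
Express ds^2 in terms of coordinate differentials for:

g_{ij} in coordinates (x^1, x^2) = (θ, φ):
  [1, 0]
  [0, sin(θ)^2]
ds^2 = g_{ij} dx^i dx^j; only the non-zero components contribute.
ds^2 = dθ^2 + sin(θ)^2 dφ^2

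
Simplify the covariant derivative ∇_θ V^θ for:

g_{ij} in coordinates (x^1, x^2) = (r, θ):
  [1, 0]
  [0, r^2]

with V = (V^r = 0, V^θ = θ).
Non-zero Christoffel symbols:
Γ^r_{θ θ} = -r
Γ^θ_{r θ} = 1/r
∇_θ V^θ = ∂_θ V^θ + Γ^θ_{θ j} V^j
  = (1) + (1/r)(0) + (0)(θ)
  = 1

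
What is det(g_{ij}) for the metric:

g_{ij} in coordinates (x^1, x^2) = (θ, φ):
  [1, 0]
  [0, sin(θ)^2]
For a 2×2 metric: det(g) = g_{11}·g_{22} - g_{12}·g_{21}
= (1)·(sin(θ)^2) - (0)·(0)
= sin(θ)^2 - 0
det(g) = sin(θ)^2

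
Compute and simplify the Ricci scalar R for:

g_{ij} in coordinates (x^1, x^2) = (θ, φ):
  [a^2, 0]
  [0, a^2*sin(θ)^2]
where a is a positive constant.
Non-zero Christoffel symbols (Γ^k_{ij} = Γ^k_{ji}):
Γ^θ_{φ φ} = -sin(2*θ)/2
Γ^φ_{θ φ} = 1/tan(θ)
Ricci tensor (R_{ij} = R^k_{ikj}): R_{θθ} = 1, R_{θφ} = 0, R_{φφ} = sin(θ)^2
Inverse metric: g^{θθ} = 1/a^2, g^{φφ} = 1/(a^2*sin(θ)^2)
R = g^{ij} R_{ij} = (1/a^2)(1) + (1/(a^2*sin(θ)^2))(sin(θ)^2) = 2/a^2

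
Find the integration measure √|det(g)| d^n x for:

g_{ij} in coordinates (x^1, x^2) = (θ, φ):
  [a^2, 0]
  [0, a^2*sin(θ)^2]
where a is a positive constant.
det(g) = a^4*sin(θ)^2
√|det(g)| = a^2*sin(θ) (taking 0 < θ < π so that |sin(θ)| = sin(θ))
Volume element: dV = a^2*sin(θ) dθ dφ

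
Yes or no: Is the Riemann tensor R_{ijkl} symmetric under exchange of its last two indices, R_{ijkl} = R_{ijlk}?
It is antisymmetric in the last pair: R_{ijkl} = -R_{ijlk}.
No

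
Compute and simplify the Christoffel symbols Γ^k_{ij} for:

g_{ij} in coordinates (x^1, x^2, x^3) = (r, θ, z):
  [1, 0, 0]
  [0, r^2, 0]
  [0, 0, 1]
Using Γ^k_{ij} = (1/2) g^{km} (∂_i g_{mj} + ∂_j g_{mi} - ∂_m g_{ij}); the metric is diagonal, so only the m = k term contributes.
Non-zero symbols (using the symmetry Γ^k_{ij} = Γ^k_{ji}):
Γ^r_{θ θ} = (1/2) g^{rr} (∂_θ g_{rθ} + ∂_θ g_{rθ} - ∂_r g_{θθ}) = (1/2)(1)((0) + (0) - (2*r)) = -r
Γ^θ_{r θ} = (1/2) g^{θθ} (∂_r g_{θθ} + ∂_θ g_{θr} - ∂_θ g_{rθ}) = (1/2)(1/r^2)((2*r) + (0) - (0)) = 1/r
All other Christoffel symbols are zero.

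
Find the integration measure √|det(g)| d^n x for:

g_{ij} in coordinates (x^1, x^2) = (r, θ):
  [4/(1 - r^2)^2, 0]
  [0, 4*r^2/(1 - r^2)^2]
det(g) = 16*r^2/(1 - r^2)^4
√|det(g)| = 4*r/(r^2 - 1)^2
Volume element: dV = 4*r/(r^2 - 1)^2 dr dθ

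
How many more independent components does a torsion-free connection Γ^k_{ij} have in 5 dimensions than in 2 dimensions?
Independent components in n dimensions: n × n(n+1)/2 = n^2(n+1)/2.
5D: 5 × 15 = 75
2D: 2 × 3 = 6
Difference = 75 - 6 = 69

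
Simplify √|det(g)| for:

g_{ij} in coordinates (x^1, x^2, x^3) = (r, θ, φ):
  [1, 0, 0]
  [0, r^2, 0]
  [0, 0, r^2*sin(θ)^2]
det(g) = r^4*sin(θ)^2
√|det(g)| = r^2*sin(θ) (taking 0 < θ < π so that |sin(θ)| = sin(θ))
Volume element: dV = r^2*sin(θ) dr dθ dφ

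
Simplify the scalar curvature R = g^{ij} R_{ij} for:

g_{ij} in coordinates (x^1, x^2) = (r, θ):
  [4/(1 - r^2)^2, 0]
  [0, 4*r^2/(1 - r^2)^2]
Non-zero Christoffel symbols (Γ^k_{ij} = Γ^k_{ji}):
Γ^r_{r r} = 2*r/(1 - r^2)
Γ^r_{θ θ} = (r^3 + r)/(r^2 - 1)
Γ^θ_{r θ} = (-r^2 - 1)/(r^3 - r)
Ricci tensor (R_{ij} = R^k_{ikj}): R_{rr} = -4/(r^2 - 1)^2, R_{rθ} = 0, R_{θθ} = -4*r^2/(r^2 - 1)^2
Inverse metric: g^{rr} = (1 - r^2)^2/4, g^{θθ} = (1 - r^2)^2/(4*r^2)
R = g^{ij} R_{ij} = ((1 - r^2)^2/4)(-4/(r^2 - 1)^2) + ((1 - r^2)^2/(4*r^2))(-4*r^2/(r^2 - 1)^2) = -2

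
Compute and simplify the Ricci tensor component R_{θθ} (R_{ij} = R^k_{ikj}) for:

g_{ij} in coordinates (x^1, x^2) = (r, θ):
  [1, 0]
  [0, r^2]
Non-zero Christoffel symbols (Γ^k_{ij} = Γ^k_{ji}):
Γ^r_{θ θ} = -r
Γ^θ_{r θ} = 1/r
R^r_{θ r θ} = ∂_r Γ^r_{θ θ} - ∂_θ Γ^r_{θ r} + Γ^r_{r m} Γ^m_{θ θ} - Γ^r_{θ m} Γ^m_{θ r}
  = (-1) - (0) + (0) - (-1) = 0
R^θ_{θ θ θ} = 0 (a repeated index in an antisymmetric pair)
R_{θθ} = R^r_{θ r θ} + R^θ_{θ θ θ} = (0) + (0) = 0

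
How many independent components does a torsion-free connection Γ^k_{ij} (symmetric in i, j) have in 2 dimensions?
Γ^k_{ij} has n choices for the upper index and n(n+1)/2 independent symmetric lower index pairs.
Total = 2 × 2×3/2 = 2 × 3 = 6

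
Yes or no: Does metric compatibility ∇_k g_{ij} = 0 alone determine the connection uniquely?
One also needs vanishing torsion; metric compatibility plus torsion-freeness singles out the Levi-Civita connection.
No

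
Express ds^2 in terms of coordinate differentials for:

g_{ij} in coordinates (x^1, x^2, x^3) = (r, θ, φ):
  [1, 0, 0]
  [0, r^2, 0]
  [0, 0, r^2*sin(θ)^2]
ds^2 = g_{ij} dx^i dx^j; only the non-zero components contribute.
ds^2 = dr^2 + r^2 dθ^2 + r^2*sin(θ)^2 dφ^2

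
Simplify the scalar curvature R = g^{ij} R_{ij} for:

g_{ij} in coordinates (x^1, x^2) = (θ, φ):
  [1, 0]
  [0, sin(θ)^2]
Non-zero Christoffel symbols (Γ^k_{ij} = Γ^k_{ji}):
Γ^θ_{φ φ} = -sin(2*θ)/2
Γ^φ_{θ φ} = 1/tan(θ)
Ricci tensor (R_{ij} = R^k_{ikj}): R_{θθ} = 1, R_{θφ} = 0, R_{φφ} = sin(θ)^2
Inverse metric: g^{θθ} = 1, g^{φφ} = 1/sin(θ)^2
R = g^{ij} R_{ij} = (1)(1) + (1/sin(θ)^2)(sin(θ)^2) = 2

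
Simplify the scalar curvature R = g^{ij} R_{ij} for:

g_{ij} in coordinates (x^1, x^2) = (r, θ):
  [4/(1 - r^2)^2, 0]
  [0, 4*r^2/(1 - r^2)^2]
Non-zero Christoffel symbols (Γ^k_{ij} = Γ^k_{ji}):
Γ^r_{r r} = 2*r/(1 - r^2)
Γ^r_{θ θ} = (r^3 + r)/(r^2 - 1)
Γ^θ_{r θ} = (-r^2 - 1)/(r^3 - r)
Ricci tensor (R_{ij} = R^k_{ikj}): R_{rr} = -4/(r^2 - 1)^2, R_{rθ} = 0, R_{θθ} = -4*r^2/(r^2 - 1)^2
Inverse metric: g^{rr} = (1 - r^2)^2/4, g^{θθ} = (1 - r^2)^2/(4*r^2)
R = g^{ij} R_{ij} = ((1 - r^2)^2/4)(-4/(r^2 - 1)^2) + ((1 - r^2)^2/(4*r^2))(-4*r^2/(r^2 - 1)^2) = -2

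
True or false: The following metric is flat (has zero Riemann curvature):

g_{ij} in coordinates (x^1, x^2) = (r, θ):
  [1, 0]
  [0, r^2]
Non-zero Christoffel symbols:
Γ^r_{θ θ} = -r
Γ^θ_{r θ} = 1/r
Ricci tensor: R_{rr} = 0, R_{rθ} = 0, R_{θθ} = 0
All R_{ij} vanish; in 2 dimensions the Riemann tensor is fully determined by the Ricci tensor, so R^i_{jkl} = 0: the metric is flat (curvilinear coordinates on flat space).
True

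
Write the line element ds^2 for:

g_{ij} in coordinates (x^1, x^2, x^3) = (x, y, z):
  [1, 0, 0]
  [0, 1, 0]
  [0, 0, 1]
ds^2 = g_{ij} dx^i dx^j; only the non-zero components contribute.
ds^2 = dx^2 + dy^2 + dz^2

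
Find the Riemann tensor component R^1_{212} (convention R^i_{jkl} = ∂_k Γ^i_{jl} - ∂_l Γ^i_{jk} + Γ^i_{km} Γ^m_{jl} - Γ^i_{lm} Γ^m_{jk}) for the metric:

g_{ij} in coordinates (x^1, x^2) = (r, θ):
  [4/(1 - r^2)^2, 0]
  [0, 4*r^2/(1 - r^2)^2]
Non-zero Christoffel symbols (Γ^k_{ij} = Γ^k_{ji}):
Γ^r_{r r} = 2*r/(1 - r^2)
Γ^r_{θ θ} = (r^3 + r)/(r^2 - 1)
Γ^θ_{r θ} = (-r^2 - 1)/(r^3 - r)
R^r_{θ r θ} = ∂_r Γ^r_{θ θ} - ∂_θ Γ^r_{θ r} + Γ^r_{r m} Γ^m_{θ θ} - Γ^r_{θ m} Γ^m_{θ r}
  = ((r^4 - 4*r^2 - 1)/(r^2 - 1)^2) - (0) + (-2*r^2*(r^2 + 1)/(r^2 - 1)^2) - (-(r^2 + 1)^2/(r^2 - 1)^2) = -4*r^2/(r^2 - 1)^2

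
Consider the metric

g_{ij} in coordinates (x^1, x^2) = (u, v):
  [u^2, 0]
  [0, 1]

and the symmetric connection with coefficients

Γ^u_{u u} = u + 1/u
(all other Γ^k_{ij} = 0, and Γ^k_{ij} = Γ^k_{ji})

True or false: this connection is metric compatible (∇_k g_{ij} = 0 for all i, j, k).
Using ∇_k g_{ij} = ∂_k g_{ij} - Γ^m_{ki} g_{mj} - Γ^m_{kj} g_{im}:
∇_u g_{uu} = (2*u) - (u^3 + u) - (u^3 + u) = -2*u^3 ≠ 0
So the connection is not metric compatible (it is not the Levi-Civita connection).
False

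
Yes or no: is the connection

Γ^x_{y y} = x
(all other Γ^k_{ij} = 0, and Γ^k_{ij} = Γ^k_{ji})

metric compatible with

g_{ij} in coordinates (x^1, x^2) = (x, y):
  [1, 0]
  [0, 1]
Using ∇_k g_{ij} = ∂_k g_{ij} - Γ^m_{ki} g_{mj} - Γ^m_{kj} g_{im}:
∇_y g_{xy} = (0) - (0) - (x) = -x ≠ 0
So the connection is not metric compatible (it is not the Levi-Civita connection).
No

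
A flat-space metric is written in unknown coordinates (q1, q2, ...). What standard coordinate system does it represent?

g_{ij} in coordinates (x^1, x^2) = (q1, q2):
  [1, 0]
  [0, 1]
All components are constant and the metric is the identity, i.e. orthonormal rectilinear coordinates.
Cartesian (2D) coordinates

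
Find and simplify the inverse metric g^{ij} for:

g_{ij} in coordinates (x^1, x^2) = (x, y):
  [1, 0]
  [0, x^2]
The metric is diagonal, so g^{ij} is diagonal with entries 1/g_{ii}: diag(1, 1/(x^2)).
g^{ij}:
  [1, 0]
  [0, 1/x^2]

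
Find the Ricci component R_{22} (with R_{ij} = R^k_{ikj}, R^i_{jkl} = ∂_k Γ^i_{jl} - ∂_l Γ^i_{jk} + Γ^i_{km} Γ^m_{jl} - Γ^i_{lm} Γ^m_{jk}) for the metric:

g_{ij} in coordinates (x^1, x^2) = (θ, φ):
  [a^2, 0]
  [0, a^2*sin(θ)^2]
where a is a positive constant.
Non-zero Christoffel symbols (Γ^k_{ij} = Γ^k_{ji}):
Γ^θ_{φ φ} = -sin(2*θ)/2
Γ^φ_{θ φ} = 1/tan(θ)
R^θ_{φ θ φ} = ∂_θ Γ^θ_{φ φ} - ∂_φ Γ^θ_{φ θ} + Γ^θ_{θ m} Γ^m_{φ φ} - Γ^θ_{φ m} Γ^m_{φ θ}
  = (-cos(2*θ)) - (0) + (0) - (-cos(θ)^2) = sin(θ)^2
R^φ_{φ φ φ} = 0 (a repeated index in an antisymmetric pair)
R_{φφ} = R^θ_{φ θ φ} + R^φ_{φ φ φ} = (sin(θ)^2) + (0) = sin(θ)^2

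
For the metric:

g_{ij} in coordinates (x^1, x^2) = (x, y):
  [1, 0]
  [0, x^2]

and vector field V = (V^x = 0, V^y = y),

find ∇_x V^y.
Non-zero Christoffel symbols:
Γ^x_{y y} = -x
Γ^y_{x y} = 1/x
∇_x V^y = ∂_x V^y + Γ^y_{x j} V^j
  = (0) + (0)(0) + (1/x)(y)
  = y/x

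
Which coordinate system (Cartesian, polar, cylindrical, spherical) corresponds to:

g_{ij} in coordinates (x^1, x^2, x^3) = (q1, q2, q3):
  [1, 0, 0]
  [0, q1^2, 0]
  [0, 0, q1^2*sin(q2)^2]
The line element ds^2 = dq1^2 + q1^2 dq2^2 + q1^2 sin(q2)^2 dq3^2 is dr^2 + r^2 dθ^2 + r^2 sin(θ)^2 dφ^2 with q1 = r, q2 = θ, q3 = φ.
spherical coordinates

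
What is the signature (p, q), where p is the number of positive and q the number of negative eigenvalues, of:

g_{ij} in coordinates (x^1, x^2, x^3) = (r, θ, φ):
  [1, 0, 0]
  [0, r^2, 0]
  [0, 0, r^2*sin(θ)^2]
The metric is diagonal, so its eigenvalues are the diagonal entries: 1, r^2, r^2*sin(θ)^2 (at a generic point, where coordinate-dependent entries are positive).
3 positive, 0 negative.
(3, 0) - Riemannian (positive definite)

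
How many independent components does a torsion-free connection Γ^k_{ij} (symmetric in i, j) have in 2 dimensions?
Γ^k_{ij} has n choices for the upper index and n(n+1)/2 independent symmetric lower index pairs.
Total = 2 × 2×3/2 = 2 × 3 = 6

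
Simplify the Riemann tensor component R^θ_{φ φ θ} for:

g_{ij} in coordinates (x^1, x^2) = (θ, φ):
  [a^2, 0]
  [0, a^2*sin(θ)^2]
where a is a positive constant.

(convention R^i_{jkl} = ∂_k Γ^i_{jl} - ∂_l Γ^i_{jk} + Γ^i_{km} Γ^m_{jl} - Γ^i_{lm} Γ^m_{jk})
Non-zero Christoffel symbols (Γ^k_{ij} = Γ^k_{ji}):
Γ^θ_{φ φ} = -sin(2*θ)/2
Γ^φ_{θ φ} = 1/tan(θ)
R^θ_{φ φ θ} = ∂_φ Γ^θ_{φ θ} - ∂_θ Γ^θ_{φ φ} + Γ^θ_{φ m} Γ^m_{φ θ} - Γ^θ_{θ m} Γ^m_{φ φ}
  = (0) - (-cos(2*θ)) + (-cos(θ)^2) - (0) = -sin(θ)^2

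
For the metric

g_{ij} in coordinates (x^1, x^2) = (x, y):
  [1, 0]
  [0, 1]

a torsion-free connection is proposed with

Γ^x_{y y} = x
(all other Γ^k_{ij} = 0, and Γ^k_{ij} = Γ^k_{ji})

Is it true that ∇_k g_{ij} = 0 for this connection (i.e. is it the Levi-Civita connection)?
Using ∇_k g_{ij} = ∂_k g_{ij} - Γ^m_{ki} g_{mj} - Γ^m_{kj} g_{im}:
∇_y g_{xy} = (0) - (0) - (x) = -x ≠ 0
So the connection is not metric compatible (it is not the Levi-Civita connection).
No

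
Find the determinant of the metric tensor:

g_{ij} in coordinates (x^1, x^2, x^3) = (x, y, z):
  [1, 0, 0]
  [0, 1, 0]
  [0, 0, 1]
Diagonal metric: det(g) = g_{11}·g_{22}·g_{33}
= (1)·(1)·(1)
det(g) = 1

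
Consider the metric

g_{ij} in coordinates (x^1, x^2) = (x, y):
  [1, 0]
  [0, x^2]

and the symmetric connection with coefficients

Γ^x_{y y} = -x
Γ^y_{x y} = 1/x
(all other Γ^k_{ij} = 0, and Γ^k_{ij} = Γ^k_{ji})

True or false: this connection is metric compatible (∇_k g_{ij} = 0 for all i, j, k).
Using ∇_k g_{ij} = ∂_k g_{ij} - Γ^m_{ki} g_{mj} - Γ^m_{kj} g_{im}:
e.g. ∇_x g_{yy} = (2*x) - (x) - (x) = 0
Every component ∇_k g_{ij} vanishes: the connection is metric compatible.
True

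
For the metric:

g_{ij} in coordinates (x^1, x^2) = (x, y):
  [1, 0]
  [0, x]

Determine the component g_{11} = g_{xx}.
With x^1 = x, x^2 = y, g_{11} = g_{xx} is the row-1, column-1 entry of the matrix.
g_{11} = 1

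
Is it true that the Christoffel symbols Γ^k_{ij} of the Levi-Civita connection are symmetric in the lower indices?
The Levi-Civita connection is torsion-free, which is exactly Γ^k_{ij} = Γ^k_{ji}.
Yes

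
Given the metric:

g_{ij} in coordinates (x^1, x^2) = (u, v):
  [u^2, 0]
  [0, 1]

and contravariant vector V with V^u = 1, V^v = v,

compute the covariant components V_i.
V_i = g_{ij} V^j:
V_u = (u^2)(1) + (0)(v) = u^2
V_v = (0)(1) + (1)(v) = v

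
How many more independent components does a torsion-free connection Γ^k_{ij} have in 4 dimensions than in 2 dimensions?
Independent components in n dimensions: n × n(n+1)/2 = n^2(n+1)/2.
4D: 4 × 10 = 40
2D: 2 × 3 = 6
Difference = 40 - 6 = 34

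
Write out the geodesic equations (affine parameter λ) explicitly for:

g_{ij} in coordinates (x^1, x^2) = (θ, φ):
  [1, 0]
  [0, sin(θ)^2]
Geodesic equation: d^2x^k/dλ^2 + Γ^k_{ij} (dx^i/dλ)(dx^j/dλ) = 0.
Non-zero Christoffel symbols:
Γ^θ_{φ φ} = -sin(2*θ)/2
Γ^φ_{θ φ} = 1/tan(θ)
Substituting (the symmetric pair Γ^k_{ij}, Γ^k_{ji} combines into a factor 2):
d^2θ/dλ^2 - (sin(2*θ)/2) (dφ/dλ)^2 = 0
d^2φ/dλ^2 + (2/tan(θ)) (dθ/dλ)(dφ/dλ) = 0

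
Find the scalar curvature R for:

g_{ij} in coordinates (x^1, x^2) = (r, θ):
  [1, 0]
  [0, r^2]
Non-zero Christoffel symbols (Γ^k_{ij} = Γ^k_{ji}):
Γ^r_{θ θ} = -r
Γ^θ_{r θ} = 1/r
Ricci tensor (R_{ij} = R^k_{ikj}): R_{rr} = 0, R_{rθ} = 0, R_{θθ} = 0
Inverse metric: g^{rr} = 1, g^{θθ} = 1/r^2
R = g^{ij} R_{ij} = (1)(0) + (1/r^2)(0) = 0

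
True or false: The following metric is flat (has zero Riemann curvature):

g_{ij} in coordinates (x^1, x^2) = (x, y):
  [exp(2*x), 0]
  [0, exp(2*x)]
Non-zero Christoffel symbols:
Γ^x_{x x} = 1
Γ^x_{y y} = -1
Γ^y_{x y} = 1
Ricci tensor: R_{xx} = 0, R_{xy} = 0, R_{yy} = 0
All R_{ij} vanish; in 2 dimensions the Riemann tensor is fully determined by the Ricci tensor, so R^i_{jkl} = 0: the metric is flat (curvilinear coordinates on flat space).
True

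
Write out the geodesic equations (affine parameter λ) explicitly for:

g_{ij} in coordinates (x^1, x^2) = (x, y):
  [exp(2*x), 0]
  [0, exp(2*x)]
Geodesic equation: d^2x^k/dλ^2 + Γ^k_{ij} (dx^i/dλ)(dx^j/dλ) = 0.
Non-zero Christoffel symbols:
Γ^x_{x x} = 1
Γ^x_{y y} = -1
Γ^y_{x y} = 1
Substituting (the symmetric pair Γ^k_{ij}, Γ^k_{ji} combines into a factor 2):
d^2x/dλ^2 + (dx/dλ)^2 - (dy/dλ)^2 = 0
d^2y/dλ^2 + 2 (dx/dλ)(dy/dλ) = 0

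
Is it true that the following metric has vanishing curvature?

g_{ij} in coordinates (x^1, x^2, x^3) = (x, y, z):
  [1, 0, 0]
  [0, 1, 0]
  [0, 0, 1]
All metric components are constant, so every Christoffel symbol vanishes and R^i_{jkl} = 0.
Yes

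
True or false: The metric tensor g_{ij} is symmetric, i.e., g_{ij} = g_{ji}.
By definition the metric is a symmetric bilinear form, g_{ij} = g_{ji}.
True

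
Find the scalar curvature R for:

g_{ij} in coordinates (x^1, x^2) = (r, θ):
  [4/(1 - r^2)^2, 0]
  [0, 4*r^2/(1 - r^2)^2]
Non-zero Christoffel symbols (Γ^k_{ij} = Γ^k_{ji}):
Γ^r_{r r} = 2*r/(1 - r^2)
Γ^r_{θ θ} = (r^3 + r)/(r^2 - 1)
Γ^θ_{r θ} = (-r^2 - 1)/(r^3 - r)
Ricci tensor (R_{ij} = R^k_{ikj}): R_{rr} = -4/(r^2 - 1)^2, R_{rθ} = 0, R_{θθ} = -4*r^2/(r^2 - 1)^2
Inverse metric: g^{rr} = (1 - r^2)^2/4, g^{θθ} = (1 - r^2)^2/(4*r^2)
R = g^{ij} R_{ij} = ((1 - r^2)^2/4)(-4/(r^2 - 1)^2) + ((1 - r^2)^2/(4*r^2))(-4*r^2/(r^2 - 1)^2) = -2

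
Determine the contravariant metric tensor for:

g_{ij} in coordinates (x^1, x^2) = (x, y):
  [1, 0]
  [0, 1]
The metric is diagonal, so g^{ij} is diagonal with entries 1/g_{ii}: diag(1, 1).
g^{ij}:
  [1, 0]
  [0, 1]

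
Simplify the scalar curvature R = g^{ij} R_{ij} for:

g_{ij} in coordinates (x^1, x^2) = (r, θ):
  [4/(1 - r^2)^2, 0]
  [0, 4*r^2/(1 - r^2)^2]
Non-zero Christoffel symbols (Γ^k_{ij} = Γ^k_{ji}):
Γ^r_{r r} = 2*r/(1 - r^2)
Γ^r_{θ θ} = (r^3 + r)/(r^2 - 1)
Γ^θ_{r θ} = (-r^2 - 1)/(r^3 - r)
Ricci tensor (R_{ij} = R^k_{ikj}): R_{rr} = -4/(r^2 - 1)^2, R_{rθ} = 0, R_{θθ} = -4*r^2/(r^2 - 1)^2
Inverse metric: g^{rr} = (1 - r^2)^2/4, g^{θθ} = (1 - r^2)^2/(4*r^2)
R = g^{ij} R_{ij} = ((1 - r^2)^2/4)(-4/(r^2 - 1)^2) + ((1 - r^2)^2/(4*r^2))(-4*r^2/(r^2 - 1)^2) = -2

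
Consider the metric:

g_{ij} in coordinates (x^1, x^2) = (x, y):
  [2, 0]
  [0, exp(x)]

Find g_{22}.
With x^1 = x, x^2 = y, g_{22} = g_{yy} is the row-2, column-2 entry of the matrix.
g_{22} = exp(x)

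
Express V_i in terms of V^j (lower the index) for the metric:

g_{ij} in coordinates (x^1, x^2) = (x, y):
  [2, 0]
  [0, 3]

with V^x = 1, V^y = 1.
V_i = g_{ij} V^j:
V_x = (2)(1) + (0)(1) = 2
V_y = (0)(1) + (3)(1) = 3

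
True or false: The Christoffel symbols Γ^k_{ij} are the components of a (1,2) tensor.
Under a change of coordinates Γ picks up an inhomogeneous term ∂²x/∂x'∂x'; e.g. Γ = 0 in Cartesian coordinates but Γ^r_{θθ} = -r in polar coordinates on the same flat plane.
False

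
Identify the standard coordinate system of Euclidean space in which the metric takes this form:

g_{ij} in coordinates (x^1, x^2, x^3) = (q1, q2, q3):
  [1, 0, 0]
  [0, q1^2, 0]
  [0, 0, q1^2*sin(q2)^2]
The line element ds^2 = dq1^2 + q1^2 dq2^2 + q1^2 sin(q2)^2 dq3^2 is dr^2 + r^2 dθ^2 + r^2 sin(θ)^2 dφ^2 with q1 = r, q2 = θ, q3 = φ.
spherical coordinates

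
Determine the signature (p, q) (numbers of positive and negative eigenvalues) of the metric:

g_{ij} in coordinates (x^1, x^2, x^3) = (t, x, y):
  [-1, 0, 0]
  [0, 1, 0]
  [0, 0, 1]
The metric is diagonal, so its eigenvalues are the diagonal entries: -1, 1, 1 (at a generic point, where coordinate-dependent entries are positive).
2 positive, 1 negative.
(2, 1) - Lorentzian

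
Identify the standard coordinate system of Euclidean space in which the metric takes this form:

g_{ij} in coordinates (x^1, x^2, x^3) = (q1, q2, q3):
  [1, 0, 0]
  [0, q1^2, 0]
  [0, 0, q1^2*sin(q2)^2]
The line element ds^2 = dq1^2 + q1^2 dq2^2 + q1^2 sin(q2)^2 dq3^2 is dr^2 + r^2 dθ^2 + r^2 sin(θ)^2 dφ^2 with q1 = r, q2 = θ, q3 = φ.
spherical coordinates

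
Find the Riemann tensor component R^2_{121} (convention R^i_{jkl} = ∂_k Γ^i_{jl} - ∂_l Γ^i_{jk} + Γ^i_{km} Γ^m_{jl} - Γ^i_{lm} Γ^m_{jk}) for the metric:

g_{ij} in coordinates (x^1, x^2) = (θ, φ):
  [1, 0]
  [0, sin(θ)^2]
Non-zero Christoffel symbols (Γ^k_{ij} = Γ^k_{ji}):
Γ^θ_{φ φ} = -sin(2*θ)/2
Γ^φ_{θ φ} = 1/tan(θ)
R^φ_{θ φ θ} = ∂_φ Γ^φ_{θ θ} - ∂_θ Γ^φ_{θ φ} + Γ^φ_{φ m} Γ^m_{θ θ} - Γ^φ_{θ m} Γ^m_{θ φ}
  = (0) - (-1/sin(θ)^2) + (0) - (1/tan(θ)^2) = 1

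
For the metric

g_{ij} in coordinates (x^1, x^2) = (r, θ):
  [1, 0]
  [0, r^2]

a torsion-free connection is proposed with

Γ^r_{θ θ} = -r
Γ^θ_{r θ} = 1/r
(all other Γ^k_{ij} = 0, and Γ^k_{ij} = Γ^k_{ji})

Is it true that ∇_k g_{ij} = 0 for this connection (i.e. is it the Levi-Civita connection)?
Using ∇_k g_{ij} = ∂_k g_{ij} - Γ^m_{ki} g_{mj} - Γ^m_{kj} g_{im}:
e.g. ∇_r g_{θθ} = (2*r) - (r) - (r) = 0
Every component ∇_k g_{ij} vanishes: the connection is metric compatible.
Yes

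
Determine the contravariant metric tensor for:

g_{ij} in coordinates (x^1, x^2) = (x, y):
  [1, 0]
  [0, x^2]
The metric is diagonal, so g^{ij} is diagonal with entries 1/g_{ii}: diag(1, 1/(x^2)).
g^{ij}:
  [1, 0]
  [0, 1/x^2]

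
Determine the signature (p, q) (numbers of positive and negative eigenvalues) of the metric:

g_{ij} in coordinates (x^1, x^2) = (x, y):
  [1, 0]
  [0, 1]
The metric is diagonal, so its eigenvalues are the diagonal entries: 1, 1 (at a generic point, where coordinate-dependent entries are positive).
2 positive, 0 negative.
(2, 0) - Riemannian (positive definite)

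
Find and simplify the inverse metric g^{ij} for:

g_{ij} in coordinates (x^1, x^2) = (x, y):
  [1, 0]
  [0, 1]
The metric is diagonal, so g^{ij} is diagonal with entries 1/g_{ii}: diag(1, 1).
g^{ij}:
  [1, 0]
  [0, 1]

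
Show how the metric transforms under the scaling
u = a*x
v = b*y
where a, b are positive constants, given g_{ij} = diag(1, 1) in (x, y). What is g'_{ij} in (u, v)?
Invert the transformation: x = u/a, y = v/b
g'_{ij} = (∂x^k/∂x'^i)(∂x^l/∂x'^j) g_{kl}; with g_{kl} = δ_{kl} this is Σ_k (∂x^k/∂x'^i)(∂x^k/∂x'^j).
Jacobian: ∂x/∂u = 1/a, ∂x/∂v = 0, ∂y/∂u = 0, ∂y/∂v = 1/b
g'_{uu} = (1/a)(1/a) + (0)(0) = 1/a^2
g'_{uv} = (1/a)(0) + (0)(1/b) = 0
g'_{vv} = (0)(0) + (1/b)(1/b) = 1/b^2
g'_{ij} = diag(1/a^2, 1/b^2)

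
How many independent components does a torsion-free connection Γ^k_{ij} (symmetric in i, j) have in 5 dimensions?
Γ^k_{ij} has n choices for the upper index and n(n+1)/2 independent symmetric lower index pairs.
Total = 5 × 5×6/2 = 5 × 15 = 75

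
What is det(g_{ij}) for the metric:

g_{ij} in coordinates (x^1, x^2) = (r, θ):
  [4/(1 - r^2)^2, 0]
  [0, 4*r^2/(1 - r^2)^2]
For a 2×2 metric: det(g) = g_{11}·g_{22} - g_{12}·g_{21}
= (4/(1 - r^2)^2)·(4*r^2/(1 - r^2)^2) - (0)·(0)
= 16*r^2/(1 - r^2)^4 - 0
det(g) = 16*r^2/(1 - r^2)^4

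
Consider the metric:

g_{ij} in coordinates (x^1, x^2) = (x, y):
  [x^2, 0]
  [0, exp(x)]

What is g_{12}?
With x^1 = x, x^2 = y, g_{12} = g_{xy} is the row-1, column-2 entry of the matrix.
g_{12} = 0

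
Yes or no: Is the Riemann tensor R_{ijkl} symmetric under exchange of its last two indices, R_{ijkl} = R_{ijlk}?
It is antisymmetric in the last pair: R_{ijkl} = -R_{ijlk}.
No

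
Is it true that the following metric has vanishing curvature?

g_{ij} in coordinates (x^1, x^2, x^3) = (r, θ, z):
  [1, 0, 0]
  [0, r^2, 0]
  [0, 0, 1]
Non-zero Christoffel symbols:
Γ^r_{θ θ} = -r
Γ^θ_{r θ} = 1/r
Ricci tensor: R_{rr} = 0, R_{rθ} = 0, R_{rz} = 0, R_{θθ} = 0, R_{θz} = 0, R_{zz} = 0
All R_{ij} vanish; in 3 dimensions the Riemann tensor is fully determined by the Ricci tensor, so R^i_{jkl} = 0: the metric is flat (curvilinear coordinates on flat space).
Yes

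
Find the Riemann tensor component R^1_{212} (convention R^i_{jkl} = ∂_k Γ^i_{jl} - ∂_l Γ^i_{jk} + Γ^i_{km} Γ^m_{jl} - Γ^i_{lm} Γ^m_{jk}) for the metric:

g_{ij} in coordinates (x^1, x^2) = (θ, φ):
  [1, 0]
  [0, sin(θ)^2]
Non-zero Christoffel symbols (Γ^k_{ij} = Γ^k_{ji}):
Γ^θ_{φ φ} = -sin(2*θ)/2
Γ^φ_{θ φ} = 1/tan(θ)
R^θ_{φ θ φ} = ∂_θ Γ^θ_{φ φ} - ∂_φ Γ^θ_{φ θ} + Γ^θ_{θ m} Γ^m_{φ φ} - Γ^θ_{φ m} Γ^m_{φ θ}
  = (-cos(2*θ)) - (0) + (0) - (-cos(θ)^2) = sin(θ)^2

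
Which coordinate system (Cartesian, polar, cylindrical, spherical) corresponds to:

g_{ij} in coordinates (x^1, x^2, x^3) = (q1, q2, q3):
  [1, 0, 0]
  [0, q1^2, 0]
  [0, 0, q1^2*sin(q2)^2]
The line element ds^2 = dq1^2 + q1^2 dq2^2 + q1^2 sin(q2)^2 dq3^2 is dr^2 + r^2 dθ^2 + r^2 sin(θ)^2 dφ^2 with q1 = r, q2 = θ, q3 = φ.
spherical coordinates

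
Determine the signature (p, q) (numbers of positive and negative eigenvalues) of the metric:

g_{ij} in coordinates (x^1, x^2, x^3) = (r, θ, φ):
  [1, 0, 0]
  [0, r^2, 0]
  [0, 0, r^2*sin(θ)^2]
The metric is diagonal, so its eigenvalues are the diagonal entries: 1, r^2, r^2*sin(θ)^2 (at a generic point, where coordinate-dependent entries are positive).
3 positive, 0 negative.
(3, 0) - Riemannian (positive definite)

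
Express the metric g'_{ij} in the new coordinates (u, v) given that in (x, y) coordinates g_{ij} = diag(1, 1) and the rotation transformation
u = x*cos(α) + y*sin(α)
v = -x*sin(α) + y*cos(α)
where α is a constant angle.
Invert the transformation: x = u*cos(α) - v*sin(α), y = u*sin(α) + v*cos(α)
g'_{ij} = (∂x^k/∂x'^i)(∂x^l/∂x'^j) g_{kl}; with g_{kl} = δ_{kl} this is Σ_k (∂x^k/∂x'^i)(∂x^k/∂x'^j).
Jacobian: ∂x/∂u = cos(α), ∂x/∂v = -sin(α), ∂y/∂u = sin(α), ∂y/∂v = cos(α)
g'_{uu} = (cos(α))(cos(α)) + (sin(α))(sin(α)) = 1
g'_{uv} = (cos(α))(-sin(α)) + (sin(α))(cos(α)) = 0
g'_{vv} = (-sin(α))(-sin(α)) + (cos(α))(cos(α)) = 1
g'_{ij} = diag(1, 1)
The Euclidean metric is invariant under rotations.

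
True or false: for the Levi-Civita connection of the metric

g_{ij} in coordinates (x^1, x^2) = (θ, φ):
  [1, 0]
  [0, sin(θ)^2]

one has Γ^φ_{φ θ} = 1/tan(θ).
Γ^φ_{φ θ} = (1/2) g^{φφ} (∂_φ g_{φθ} + ∂_θ g_{φφ} - ∂_φ g_{φθ}) = (1/2)(1/sin(θ)^2)((0) + (sin(2*θ)) - (0)) = 1/tan(θ)
This equals the proposed value 1/tan(θ).
True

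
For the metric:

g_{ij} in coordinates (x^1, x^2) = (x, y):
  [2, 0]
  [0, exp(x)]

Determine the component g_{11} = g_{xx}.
With x^1 = x, x^2 = y, g_{11} = g_{xx} is the row-1, column-1 entry of the matrix.
g_{11} = 2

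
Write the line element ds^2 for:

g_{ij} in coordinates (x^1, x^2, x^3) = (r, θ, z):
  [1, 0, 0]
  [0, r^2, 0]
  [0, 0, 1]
ds^2 = g_{ij} dx^i dx^j; only the non-zero components contribute.
ds^2 = dr^2 + r^2 dθ^2 + dz^2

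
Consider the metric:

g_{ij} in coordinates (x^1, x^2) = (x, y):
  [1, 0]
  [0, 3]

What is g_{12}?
With x^1 = x, x^2 = y, g_{12} = g_{xy} is the row-1, column-2 entry of the matrix.
g_{12} = 0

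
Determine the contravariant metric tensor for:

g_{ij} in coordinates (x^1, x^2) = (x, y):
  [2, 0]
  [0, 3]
The metric is diagonal, so g^{ij} is diagonal with entries 1/g_{ii}: diag(1/2, 1/3).
g^{ij}:
  [1/2, 0]
  [0, 1/3]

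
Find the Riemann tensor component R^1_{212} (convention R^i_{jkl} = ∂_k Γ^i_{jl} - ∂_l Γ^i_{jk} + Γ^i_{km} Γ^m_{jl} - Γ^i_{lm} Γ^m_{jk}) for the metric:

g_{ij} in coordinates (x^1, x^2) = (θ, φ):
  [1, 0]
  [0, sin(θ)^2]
Non-zero Christoffel symbols (Γ^k_{ij} = Γ^k_{ji}):
Γ^θ_{φ φ} = -sin(2*θ)/2
Γ^φ_{θ φ} = 1/tan(θ)
R^θ_{φ θ φ} = ∂_θ Γ^θ_{φ φ} - ∂_φ Γ^θ_{φ θ} + Γ^θ_{θ m} Γ^m_{φ φ} - Γ^θ_{φ m} Γ^m_{φ θ}
  = (-cos(2*θ)) - (0) + (0) - (-cos(θ)^2) = sin(θ)^2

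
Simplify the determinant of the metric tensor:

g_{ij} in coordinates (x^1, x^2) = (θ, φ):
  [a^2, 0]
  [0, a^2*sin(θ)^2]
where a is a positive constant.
For a 2×2 metric: det(g) = g_{11}·g_{22} - g_{12}·g_{21}
= (a^2)·(a^2*sin(θ)^2) - (0)·(0)
= a^4*sin(θ)^2 - 0
det(g) = a^4*sin(θ)^2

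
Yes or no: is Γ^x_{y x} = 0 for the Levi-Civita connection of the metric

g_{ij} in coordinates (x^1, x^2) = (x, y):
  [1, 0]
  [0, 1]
Γ^x_{y x} = (1/2) g^{xx} (∂_y g_{xx} + ∂_x g_{xy} - ∂_x g_{yx}) = (1/2)(1)((0) + (0) - (0)) = 0
This equals the proposed value 0.
Yes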